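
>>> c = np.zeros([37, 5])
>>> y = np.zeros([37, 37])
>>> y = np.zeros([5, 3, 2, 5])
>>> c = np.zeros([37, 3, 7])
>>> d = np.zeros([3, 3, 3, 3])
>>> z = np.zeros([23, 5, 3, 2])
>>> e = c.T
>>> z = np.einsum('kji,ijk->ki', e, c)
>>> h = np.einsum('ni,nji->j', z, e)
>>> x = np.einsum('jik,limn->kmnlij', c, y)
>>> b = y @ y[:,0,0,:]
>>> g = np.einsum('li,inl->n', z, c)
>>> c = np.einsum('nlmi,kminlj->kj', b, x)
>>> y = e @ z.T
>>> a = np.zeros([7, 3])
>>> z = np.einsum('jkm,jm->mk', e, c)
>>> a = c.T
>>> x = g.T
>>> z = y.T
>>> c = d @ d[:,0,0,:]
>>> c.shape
(3, 3, 3, 3)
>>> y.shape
(7, 3, 7)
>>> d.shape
(3, 3, 3, 3)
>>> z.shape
(7, 3, 7)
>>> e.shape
(7, 3, 37)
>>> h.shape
(3,)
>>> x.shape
(3,)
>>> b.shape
(5, 3, 2, 5)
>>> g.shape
(3,)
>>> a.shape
(37, 7)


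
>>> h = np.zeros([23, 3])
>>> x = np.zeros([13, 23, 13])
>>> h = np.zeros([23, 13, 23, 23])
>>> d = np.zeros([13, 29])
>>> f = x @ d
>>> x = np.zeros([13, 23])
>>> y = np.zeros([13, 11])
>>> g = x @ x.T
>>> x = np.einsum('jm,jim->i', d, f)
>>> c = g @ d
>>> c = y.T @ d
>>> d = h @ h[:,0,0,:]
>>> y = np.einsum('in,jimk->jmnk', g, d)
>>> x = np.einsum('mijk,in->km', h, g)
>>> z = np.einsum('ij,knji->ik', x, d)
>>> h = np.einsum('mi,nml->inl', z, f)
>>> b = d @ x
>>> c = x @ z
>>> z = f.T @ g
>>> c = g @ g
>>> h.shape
(23, 13, 29)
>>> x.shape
(23, 23)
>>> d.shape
(23, 13, 23, 23)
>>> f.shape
(13, 23, 29)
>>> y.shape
(23, 23, 13, 23)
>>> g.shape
(13, 13)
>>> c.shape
(13, 13)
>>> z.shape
(29, 23, 13)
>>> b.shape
(23, 13, 23, 23)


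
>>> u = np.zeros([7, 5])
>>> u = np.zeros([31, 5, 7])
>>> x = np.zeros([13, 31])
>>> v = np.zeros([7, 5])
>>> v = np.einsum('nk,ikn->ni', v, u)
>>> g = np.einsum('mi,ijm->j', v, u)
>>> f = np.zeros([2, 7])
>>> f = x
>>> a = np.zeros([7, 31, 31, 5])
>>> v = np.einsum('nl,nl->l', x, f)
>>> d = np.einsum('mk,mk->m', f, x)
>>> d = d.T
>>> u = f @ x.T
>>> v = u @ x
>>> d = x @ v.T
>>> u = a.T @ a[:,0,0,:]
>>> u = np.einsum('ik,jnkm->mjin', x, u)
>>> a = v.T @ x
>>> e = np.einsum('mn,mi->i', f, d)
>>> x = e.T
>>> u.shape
(5, 5, 13, 31)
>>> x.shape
(13,)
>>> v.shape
(13, 31)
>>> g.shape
(5,)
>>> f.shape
(13, 31)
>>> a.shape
(31, 31)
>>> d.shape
(13, 13)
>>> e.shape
(13,)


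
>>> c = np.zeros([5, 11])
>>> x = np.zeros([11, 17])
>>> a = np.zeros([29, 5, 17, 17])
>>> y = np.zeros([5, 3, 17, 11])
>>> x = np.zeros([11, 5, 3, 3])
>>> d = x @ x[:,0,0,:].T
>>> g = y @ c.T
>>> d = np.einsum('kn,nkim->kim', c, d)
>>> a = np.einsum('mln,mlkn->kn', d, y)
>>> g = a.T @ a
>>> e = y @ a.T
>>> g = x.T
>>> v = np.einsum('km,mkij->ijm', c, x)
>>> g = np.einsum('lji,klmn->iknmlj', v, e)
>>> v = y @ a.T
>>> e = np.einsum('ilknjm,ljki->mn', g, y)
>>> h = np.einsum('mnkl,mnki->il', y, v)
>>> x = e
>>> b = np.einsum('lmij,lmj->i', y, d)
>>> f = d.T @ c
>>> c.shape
(5, 11)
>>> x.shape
(3, 17)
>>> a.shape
(17, 11)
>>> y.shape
(5, 3, 17, 11)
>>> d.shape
(5, 3, 11)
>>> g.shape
(11, 5, 17, 17, 3, 3)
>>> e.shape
(3, 17)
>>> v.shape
(5, 3, 17, 17)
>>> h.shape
(17, 11)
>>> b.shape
(17,)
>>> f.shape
(11, 3, 11)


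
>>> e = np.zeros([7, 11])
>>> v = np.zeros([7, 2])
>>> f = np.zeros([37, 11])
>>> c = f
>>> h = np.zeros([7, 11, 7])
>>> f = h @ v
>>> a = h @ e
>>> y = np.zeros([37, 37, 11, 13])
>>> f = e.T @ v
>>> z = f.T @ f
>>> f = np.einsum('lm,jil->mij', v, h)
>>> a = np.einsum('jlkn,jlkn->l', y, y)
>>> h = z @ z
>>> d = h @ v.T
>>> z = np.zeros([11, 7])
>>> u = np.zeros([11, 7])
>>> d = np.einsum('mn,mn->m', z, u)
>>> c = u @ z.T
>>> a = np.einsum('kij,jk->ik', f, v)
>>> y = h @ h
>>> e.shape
(7, 11)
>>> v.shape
(7, 2)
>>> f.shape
(2, 11, 7)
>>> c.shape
(11, 11)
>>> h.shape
(2, 2)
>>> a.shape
(11, 2)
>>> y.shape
(2, 2)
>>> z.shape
(11, 7)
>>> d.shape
(11,)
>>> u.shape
(11, 7)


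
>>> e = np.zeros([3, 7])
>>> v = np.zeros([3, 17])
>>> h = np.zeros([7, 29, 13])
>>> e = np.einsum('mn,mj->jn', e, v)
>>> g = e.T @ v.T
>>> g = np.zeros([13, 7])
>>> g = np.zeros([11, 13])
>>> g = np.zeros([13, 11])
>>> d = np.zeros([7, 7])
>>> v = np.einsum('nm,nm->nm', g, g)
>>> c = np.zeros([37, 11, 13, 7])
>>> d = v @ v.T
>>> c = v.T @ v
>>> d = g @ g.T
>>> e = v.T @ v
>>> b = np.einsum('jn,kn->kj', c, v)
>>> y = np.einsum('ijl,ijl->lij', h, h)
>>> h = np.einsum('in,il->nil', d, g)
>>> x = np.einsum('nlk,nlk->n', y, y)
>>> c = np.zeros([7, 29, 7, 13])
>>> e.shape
(11, 11)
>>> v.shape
(13, 11)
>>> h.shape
(13, 13, 11)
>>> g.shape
(13, 11)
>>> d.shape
(13, 13)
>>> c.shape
(7, 29, 7, 13)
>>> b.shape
(13, 11)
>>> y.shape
(13, 7, 29)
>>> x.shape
(13,)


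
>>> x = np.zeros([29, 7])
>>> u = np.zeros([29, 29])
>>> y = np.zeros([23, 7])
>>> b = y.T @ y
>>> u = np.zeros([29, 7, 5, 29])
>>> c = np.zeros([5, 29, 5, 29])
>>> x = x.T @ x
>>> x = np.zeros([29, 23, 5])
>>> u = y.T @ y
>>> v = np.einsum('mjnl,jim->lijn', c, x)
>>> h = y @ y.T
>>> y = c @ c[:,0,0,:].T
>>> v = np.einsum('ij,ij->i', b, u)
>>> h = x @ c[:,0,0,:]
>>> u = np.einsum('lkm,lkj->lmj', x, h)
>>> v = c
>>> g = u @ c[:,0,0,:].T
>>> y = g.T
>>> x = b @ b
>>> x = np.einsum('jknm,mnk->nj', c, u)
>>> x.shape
(5, 5)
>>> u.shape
(29, 5, 29)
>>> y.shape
(5, 5, 29)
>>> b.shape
(7, 7)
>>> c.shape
(5, 29, 5, 29)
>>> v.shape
(5, 29, 5, 29)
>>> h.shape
(29, 23, 29)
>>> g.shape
(29, 5, 5)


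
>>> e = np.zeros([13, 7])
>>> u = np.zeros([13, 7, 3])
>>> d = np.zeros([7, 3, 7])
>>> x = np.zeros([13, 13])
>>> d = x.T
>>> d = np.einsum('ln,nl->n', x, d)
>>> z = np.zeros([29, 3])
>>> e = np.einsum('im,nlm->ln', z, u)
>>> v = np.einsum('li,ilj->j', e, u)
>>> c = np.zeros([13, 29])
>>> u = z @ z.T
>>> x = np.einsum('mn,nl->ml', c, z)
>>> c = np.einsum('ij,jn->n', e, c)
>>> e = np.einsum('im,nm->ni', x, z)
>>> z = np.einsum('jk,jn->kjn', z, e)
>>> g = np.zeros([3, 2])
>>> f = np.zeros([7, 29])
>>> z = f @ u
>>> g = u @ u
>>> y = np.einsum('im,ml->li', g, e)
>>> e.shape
(29, 13)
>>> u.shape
(29, 29)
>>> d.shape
(13,)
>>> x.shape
(13, 3)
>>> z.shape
(7, 29)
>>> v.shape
(3,)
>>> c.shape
(29,)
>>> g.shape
(29, 29)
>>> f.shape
(7, 29)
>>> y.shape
(13, 29)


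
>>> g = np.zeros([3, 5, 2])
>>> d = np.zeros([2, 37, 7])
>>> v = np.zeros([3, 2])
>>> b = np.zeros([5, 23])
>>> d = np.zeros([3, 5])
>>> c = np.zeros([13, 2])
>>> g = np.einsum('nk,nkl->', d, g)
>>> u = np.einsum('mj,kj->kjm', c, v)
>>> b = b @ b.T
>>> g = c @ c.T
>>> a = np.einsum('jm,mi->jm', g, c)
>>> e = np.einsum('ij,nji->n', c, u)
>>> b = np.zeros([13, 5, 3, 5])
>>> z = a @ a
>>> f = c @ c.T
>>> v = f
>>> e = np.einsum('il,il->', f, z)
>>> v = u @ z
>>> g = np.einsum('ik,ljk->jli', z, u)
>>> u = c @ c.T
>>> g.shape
(2, 3, 13)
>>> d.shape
(3, 5)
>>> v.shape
(3, 2, 13)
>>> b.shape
(13, 5, 3, 5)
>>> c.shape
(13, 2)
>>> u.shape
(13, 13)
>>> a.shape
(13, 13)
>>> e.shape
()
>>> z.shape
(13, 13)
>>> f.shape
(13, 13)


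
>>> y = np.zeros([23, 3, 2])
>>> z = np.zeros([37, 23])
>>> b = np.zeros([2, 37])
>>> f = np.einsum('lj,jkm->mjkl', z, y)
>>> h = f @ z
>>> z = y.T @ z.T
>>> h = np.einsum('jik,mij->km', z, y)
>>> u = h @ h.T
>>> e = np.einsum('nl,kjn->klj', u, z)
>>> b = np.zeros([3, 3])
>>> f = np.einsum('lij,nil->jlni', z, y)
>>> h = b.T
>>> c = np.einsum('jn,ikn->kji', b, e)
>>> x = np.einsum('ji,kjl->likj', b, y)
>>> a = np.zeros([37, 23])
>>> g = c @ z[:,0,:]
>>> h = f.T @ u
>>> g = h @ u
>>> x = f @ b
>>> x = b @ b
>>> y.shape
(23, 3, 2)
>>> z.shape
(2, 3, 37)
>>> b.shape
(3, 3)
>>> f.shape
(37, 2, 23, 3)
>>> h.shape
(3, 23, 2, 37)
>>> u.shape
(37, 37)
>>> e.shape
(2, 37, 3)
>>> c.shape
(37, 3, 2)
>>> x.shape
(3, 3)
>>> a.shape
(37, 23)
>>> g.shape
(3, 23, 2, 37)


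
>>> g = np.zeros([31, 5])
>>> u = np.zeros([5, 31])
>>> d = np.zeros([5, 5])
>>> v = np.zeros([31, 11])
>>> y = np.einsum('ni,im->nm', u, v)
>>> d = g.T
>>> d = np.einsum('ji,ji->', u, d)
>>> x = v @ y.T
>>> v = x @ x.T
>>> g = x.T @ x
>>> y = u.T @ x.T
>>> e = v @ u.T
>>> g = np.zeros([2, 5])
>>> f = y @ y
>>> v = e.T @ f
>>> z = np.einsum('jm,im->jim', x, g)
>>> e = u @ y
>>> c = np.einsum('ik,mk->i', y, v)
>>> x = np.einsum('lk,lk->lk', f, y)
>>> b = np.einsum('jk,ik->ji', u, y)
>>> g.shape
(2, 5)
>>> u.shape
(5, 31)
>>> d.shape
()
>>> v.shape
(5, 31)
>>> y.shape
(31, 31)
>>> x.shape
(31, 31)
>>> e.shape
(5, 31)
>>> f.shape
(31, 31)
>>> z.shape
(31, 2, 5)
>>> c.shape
(31,)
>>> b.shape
(5, 31)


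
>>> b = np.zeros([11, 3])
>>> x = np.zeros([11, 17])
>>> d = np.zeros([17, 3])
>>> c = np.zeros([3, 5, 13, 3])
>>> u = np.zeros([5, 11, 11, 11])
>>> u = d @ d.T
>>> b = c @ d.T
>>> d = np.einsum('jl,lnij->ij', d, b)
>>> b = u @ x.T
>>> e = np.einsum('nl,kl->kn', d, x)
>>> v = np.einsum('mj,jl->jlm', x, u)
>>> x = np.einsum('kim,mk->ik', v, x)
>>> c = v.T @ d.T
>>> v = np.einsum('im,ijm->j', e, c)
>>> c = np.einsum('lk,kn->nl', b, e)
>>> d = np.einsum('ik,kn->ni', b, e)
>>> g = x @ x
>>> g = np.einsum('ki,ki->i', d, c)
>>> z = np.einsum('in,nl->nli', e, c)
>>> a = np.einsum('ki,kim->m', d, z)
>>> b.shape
(17, 11)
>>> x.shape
(17, 17)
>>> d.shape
(13, 17)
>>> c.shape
(13, 17)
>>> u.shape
(17, 17)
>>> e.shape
(11, 13)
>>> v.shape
(17,)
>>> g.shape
(17,)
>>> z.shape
(13, 17, 11)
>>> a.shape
(11,)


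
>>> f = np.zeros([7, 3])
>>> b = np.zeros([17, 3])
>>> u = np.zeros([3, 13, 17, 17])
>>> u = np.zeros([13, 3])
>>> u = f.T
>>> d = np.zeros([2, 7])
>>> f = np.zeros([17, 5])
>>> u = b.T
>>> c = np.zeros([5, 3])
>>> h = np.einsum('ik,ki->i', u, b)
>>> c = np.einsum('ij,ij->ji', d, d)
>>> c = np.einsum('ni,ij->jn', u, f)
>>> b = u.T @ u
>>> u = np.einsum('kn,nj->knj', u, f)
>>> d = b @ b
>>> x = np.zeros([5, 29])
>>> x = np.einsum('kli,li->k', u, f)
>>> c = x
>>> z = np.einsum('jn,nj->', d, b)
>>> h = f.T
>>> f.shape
(17, 5)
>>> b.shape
(17, 17)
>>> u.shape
(3, 17, 5)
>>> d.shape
(17, 17)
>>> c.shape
(3,)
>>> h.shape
(5, 17)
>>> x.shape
(3,)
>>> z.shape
()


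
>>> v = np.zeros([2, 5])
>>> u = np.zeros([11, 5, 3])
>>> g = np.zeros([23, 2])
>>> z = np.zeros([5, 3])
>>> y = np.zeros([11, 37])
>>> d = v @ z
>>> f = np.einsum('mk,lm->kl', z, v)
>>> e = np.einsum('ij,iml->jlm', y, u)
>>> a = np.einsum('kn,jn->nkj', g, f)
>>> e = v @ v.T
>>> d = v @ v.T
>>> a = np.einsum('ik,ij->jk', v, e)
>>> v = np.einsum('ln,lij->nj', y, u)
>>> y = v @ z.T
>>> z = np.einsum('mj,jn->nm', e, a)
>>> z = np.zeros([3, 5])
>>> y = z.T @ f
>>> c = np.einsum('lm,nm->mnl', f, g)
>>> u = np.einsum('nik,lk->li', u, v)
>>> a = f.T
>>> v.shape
(37, 3)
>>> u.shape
(37, 5)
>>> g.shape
(23, 2)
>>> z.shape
(3, 5)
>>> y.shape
(5, 2)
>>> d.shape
(2, 2)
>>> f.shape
(3, 2)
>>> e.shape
(2, 2)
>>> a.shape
(2, 3)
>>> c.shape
(2, 23, 3)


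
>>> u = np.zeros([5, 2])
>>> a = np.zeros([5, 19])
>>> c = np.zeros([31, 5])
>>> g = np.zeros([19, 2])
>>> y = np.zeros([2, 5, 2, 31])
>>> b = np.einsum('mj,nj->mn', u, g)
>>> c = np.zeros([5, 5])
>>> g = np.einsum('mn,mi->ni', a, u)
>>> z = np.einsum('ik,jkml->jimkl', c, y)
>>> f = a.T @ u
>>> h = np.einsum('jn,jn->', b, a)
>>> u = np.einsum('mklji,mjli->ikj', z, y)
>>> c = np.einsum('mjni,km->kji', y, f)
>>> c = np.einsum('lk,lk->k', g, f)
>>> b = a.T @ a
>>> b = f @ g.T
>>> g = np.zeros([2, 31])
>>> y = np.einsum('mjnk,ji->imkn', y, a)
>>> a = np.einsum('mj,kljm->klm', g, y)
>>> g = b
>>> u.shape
(31, 5, 5)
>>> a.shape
(19, 2, 2)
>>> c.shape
(2,)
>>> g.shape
(19, 19)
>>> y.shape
(19, 2, 31, 2)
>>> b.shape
(19, 19)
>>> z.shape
(2, 5, 2, 5, 31)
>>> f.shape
(19, 2)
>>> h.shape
()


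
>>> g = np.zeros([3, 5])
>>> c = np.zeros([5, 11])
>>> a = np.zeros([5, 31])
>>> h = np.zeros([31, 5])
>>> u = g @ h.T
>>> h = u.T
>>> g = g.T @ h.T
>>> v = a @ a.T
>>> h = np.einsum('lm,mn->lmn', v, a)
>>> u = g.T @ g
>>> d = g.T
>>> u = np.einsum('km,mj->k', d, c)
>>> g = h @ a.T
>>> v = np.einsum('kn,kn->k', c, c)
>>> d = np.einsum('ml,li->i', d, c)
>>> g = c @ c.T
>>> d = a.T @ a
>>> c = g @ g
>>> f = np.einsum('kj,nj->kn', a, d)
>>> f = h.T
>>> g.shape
(5, 5)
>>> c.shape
(5, 5)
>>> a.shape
(5, 31)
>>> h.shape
(5, 5, 31)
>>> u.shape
(31,)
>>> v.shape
(5,)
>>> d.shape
(31, 31)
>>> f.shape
(31, 5, 5)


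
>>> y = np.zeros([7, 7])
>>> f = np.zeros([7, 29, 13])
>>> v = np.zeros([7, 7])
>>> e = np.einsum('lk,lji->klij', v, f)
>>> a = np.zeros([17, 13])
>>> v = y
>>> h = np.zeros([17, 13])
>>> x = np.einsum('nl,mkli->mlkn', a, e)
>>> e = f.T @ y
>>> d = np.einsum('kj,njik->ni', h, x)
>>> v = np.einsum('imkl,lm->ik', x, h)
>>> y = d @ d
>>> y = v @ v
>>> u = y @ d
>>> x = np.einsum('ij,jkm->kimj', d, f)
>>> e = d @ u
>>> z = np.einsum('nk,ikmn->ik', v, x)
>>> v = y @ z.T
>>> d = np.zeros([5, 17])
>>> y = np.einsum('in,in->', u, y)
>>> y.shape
()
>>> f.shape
(7, 29, 13)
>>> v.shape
(7, 29)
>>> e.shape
(7, 7)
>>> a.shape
(17, 13)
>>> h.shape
(17, 13)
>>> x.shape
(29, 7, 13, 7)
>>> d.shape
(5, 17)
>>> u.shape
(7, 7)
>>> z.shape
(29, 7)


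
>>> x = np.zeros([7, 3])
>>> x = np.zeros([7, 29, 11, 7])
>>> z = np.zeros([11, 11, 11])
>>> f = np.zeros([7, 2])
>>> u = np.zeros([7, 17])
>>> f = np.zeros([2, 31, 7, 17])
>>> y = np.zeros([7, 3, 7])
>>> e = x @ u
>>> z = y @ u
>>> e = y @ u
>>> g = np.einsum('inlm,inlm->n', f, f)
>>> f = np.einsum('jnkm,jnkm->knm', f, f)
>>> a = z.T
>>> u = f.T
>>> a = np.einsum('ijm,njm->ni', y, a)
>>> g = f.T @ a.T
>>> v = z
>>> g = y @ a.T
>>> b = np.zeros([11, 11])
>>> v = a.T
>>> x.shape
(7, 29, 11, 7)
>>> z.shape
(7, 3, 17)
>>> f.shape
(7, 31, 17)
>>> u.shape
(17, 31, 7)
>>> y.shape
(7, 3, 7)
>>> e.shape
(7, 3, 17)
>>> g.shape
(7, 3, 17)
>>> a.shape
(17, 7)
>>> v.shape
(7, 17)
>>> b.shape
(11, 11)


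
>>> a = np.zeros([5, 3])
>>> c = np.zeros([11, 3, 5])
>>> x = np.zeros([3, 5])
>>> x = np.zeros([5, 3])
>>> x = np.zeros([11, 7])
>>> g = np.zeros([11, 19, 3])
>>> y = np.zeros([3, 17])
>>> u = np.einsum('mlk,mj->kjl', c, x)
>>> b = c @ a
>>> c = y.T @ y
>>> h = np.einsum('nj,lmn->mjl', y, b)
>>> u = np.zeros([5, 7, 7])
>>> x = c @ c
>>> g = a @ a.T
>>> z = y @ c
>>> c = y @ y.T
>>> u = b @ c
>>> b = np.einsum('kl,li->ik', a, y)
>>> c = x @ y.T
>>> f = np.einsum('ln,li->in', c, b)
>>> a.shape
(5, 3)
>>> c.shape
(17, 3)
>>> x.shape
(17, 17)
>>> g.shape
(5, 5)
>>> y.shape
(3, 17)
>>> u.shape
(11, 3, 3)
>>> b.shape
(17, 5)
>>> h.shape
(3, 17, 11)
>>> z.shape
(3, 17)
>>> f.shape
(5, 3)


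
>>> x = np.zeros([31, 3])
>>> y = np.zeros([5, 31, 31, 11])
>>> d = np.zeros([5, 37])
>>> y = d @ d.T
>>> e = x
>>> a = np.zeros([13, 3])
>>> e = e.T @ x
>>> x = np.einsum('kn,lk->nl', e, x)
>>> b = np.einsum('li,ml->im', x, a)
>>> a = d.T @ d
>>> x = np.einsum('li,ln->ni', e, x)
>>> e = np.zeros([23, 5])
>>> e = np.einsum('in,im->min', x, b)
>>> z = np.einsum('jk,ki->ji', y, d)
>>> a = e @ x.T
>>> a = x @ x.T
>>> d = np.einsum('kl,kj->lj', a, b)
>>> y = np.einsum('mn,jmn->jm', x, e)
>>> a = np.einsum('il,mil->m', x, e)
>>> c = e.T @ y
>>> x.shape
(31, 3)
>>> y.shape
(13, 31)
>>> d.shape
(31, 13)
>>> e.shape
(13, 31, 3)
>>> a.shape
(13,)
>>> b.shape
(31, 13)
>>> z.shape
(5, 37)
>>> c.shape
(3, 31, 31)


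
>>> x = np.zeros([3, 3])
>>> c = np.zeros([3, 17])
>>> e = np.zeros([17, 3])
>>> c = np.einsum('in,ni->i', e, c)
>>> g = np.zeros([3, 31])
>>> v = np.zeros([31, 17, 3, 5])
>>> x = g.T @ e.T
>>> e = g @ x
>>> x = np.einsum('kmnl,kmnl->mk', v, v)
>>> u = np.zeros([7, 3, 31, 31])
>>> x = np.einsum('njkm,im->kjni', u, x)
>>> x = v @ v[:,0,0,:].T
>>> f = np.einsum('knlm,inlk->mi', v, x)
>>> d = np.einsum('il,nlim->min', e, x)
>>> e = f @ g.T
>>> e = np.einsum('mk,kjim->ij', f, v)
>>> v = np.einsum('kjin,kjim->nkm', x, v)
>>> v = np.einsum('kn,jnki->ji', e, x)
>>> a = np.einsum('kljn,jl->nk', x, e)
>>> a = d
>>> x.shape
(31, 17, 3, 31)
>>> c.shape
(17,)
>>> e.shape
(3, 17)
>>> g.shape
(3, 31)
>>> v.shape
(31, 31)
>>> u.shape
(7, 3, 31, 31)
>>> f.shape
(5, 31)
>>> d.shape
(31, 3, 31)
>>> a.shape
(31, 3, 31)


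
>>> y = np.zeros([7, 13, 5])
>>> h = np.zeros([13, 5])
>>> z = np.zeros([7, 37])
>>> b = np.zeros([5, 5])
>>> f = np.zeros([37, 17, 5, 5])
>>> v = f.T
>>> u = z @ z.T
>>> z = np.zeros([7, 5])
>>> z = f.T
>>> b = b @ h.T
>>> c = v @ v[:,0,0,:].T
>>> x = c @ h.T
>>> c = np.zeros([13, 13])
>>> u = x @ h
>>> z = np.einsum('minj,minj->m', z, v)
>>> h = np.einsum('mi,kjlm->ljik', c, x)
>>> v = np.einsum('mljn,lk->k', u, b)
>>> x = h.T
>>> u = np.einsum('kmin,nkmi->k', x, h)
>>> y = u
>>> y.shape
(5,)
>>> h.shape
(17, 5, 13, 5)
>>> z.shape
(5,)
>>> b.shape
(5, 13)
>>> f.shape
(37, 17, 5, 5)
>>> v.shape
(13,)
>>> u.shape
(5,)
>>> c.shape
(13, 13)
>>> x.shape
(5, 13, 5, 17)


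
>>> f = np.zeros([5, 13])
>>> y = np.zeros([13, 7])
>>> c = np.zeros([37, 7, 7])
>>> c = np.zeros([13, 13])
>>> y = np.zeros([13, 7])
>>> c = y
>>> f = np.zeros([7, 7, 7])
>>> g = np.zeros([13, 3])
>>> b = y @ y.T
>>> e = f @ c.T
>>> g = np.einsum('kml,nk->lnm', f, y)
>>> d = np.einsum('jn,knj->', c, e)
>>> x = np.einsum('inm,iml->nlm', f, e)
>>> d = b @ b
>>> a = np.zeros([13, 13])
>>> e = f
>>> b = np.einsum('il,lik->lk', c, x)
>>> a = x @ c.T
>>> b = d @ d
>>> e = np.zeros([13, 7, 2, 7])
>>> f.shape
(7, 7, 7)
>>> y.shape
(13, 7)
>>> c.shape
(13, 7)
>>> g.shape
(7, 13, 7)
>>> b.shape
(13, 13)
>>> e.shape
(13, 7, 2, 7)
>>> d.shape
(13, 13)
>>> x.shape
(7, 13, 7)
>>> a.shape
(7, 13, 13)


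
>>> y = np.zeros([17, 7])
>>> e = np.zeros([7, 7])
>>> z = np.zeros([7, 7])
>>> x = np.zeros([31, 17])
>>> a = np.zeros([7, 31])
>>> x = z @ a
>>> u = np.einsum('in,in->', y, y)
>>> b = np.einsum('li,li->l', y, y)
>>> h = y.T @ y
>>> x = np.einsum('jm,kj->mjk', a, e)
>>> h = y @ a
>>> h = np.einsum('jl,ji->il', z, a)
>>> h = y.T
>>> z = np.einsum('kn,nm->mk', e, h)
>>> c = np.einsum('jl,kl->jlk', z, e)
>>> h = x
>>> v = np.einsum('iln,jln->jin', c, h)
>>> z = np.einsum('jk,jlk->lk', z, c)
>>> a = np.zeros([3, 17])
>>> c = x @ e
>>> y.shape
(17, 7)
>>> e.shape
(7, 7)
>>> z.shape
(7, 7)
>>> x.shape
(31, 7, 7)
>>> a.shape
(3, 17)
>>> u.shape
()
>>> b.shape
(17,)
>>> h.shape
(31, 7, 7)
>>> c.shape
(31, 7, 7)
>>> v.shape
(31, 17, 7)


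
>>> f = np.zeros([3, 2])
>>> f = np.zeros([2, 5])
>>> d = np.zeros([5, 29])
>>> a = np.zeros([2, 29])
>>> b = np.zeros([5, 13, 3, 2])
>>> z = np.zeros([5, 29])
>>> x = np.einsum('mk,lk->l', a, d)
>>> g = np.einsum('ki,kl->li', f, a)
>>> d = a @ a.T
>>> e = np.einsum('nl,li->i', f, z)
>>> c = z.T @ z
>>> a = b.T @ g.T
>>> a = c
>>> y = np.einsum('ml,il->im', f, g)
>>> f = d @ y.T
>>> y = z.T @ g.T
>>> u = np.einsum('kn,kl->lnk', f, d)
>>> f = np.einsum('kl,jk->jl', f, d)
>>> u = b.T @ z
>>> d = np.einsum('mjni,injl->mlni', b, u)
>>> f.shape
(2, 29)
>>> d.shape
(5, 29, 3, 2)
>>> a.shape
(29, 29)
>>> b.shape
(5, 13, 3, 2)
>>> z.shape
(5, 29)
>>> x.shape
(5,)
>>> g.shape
(29, 5)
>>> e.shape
(29,)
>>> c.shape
(29, 29)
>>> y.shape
(29, 29)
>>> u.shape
(2, 3, 13, 29)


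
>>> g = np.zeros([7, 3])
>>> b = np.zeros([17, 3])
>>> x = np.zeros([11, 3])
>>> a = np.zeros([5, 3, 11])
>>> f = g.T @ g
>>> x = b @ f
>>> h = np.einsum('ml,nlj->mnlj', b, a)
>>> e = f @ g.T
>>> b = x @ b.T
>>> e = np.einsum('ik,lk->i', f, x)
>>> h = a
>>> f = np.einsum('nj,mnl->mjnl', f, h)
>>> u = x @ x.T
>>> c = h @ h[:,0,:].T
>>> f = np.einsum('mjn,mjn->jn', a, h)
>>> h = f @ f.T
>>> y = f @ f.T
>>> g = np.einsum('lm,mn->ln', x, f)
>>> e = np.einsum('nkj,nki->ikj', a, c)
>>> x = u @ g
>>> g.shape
(17, 11)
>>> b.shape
(17, 17)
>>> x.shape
(17, 11)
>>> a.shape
(5, 3, 11)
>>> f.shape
(3, 11)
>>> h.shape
(3, 3)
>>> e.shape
(5, 3, 11)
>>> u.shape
(17, 17)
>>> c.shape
(5, 3, 5)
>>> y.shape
(3, 3)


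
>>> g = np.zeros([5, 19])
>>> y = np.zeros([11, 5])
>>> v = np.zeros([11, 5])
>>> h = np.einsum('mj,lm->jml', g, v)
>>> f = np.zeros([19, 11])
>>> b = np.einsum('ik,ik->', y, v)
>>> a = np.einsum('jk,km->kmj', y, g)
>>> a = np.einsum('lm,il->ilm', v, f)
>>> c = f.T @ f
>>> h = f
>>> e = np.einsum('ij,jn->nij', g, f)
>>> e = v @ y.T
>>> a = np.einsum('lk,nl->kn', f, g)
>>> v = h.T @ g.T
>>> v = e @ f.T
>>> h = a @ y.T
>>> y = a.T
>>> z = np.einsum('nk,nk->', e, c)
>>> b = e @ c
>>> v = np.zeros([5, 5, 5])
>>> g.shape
(5, 19)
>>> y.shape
(5, 11)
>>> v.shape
(5, 5, 5)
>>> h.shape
(11, 11)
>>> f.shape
(19, 11)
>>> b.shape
(11, 11)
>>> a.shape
(11, 5)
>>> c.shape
(11, 11)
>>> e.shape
(11, 11)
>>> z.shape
()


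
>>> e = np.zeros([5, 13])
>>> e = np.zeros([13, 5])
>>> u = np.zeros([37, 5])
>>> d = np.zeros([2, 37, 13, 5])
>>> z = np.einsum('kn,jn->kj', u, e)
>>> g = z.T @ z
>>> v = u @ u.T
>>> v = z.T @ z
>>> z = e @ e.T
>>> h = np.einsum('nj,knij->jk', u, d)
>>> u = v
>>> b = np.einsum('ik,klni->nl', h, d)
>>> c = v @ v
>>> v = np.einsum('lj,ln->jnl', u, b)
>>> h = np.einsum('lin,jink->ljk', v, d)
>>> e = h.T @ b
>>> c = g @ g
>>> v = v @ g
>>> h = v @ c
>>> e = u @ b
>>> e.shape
(13, 37)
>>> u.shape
(13, 13)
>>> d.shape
(2, 37, 13, 5)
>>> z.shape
(13, 13)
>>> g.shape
(13, 13)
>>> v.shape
(13, 37, 13)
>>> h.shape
(13, 37, 13)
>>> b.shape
(13, 37)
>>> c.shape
(13, 13)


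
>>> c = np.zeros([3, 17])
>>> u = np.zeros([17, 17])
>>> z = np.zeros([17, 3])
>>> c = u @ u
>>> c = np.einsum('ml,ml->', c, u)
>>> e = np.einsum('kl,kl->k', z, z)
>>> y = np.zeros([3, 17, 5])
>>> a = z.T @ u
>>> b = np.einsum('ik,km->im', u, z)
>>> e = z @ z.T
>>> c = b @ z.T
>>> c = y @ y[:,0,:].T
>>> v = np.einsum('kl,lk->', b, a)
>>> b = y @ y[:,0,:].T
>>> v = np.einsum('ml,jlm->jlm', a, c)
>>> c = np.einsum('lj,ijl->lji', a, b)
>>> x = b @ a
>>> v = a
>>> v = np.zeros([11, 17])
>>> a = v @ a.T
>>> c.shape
(3, 17, 3)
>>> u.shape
(17, 17)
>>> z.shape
(17, 3)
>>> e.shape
(17, 17)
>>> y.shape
(3, 17, 5)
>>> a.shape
(11, 3)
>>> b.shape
(3, 17, 3)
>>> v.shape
(11, 17)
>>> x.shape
(3, 17, 17)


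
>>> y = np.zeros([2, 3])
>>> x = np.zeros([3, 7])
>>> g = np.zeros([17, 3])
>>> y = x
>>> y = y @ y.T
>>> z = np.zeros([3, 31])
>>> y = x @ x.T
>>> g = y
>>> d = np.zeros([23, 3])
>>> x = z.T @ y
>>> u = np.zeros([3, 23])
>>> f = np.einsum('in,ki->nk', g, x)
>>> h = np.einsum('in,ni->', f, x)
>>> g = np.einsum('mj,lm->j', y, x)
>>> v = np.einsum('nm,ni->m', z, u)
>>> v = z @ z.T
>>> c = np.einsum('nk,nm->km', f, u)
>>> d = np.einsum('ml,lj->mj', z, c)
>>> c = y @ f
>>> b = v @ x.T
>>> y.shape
(3, 3)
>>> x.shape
(31, 3)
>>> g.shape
(3,)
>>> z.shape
(3, 31)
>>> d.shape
(3, 23)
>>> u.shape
(3, 23)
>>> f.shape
(3, 31)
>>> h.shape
()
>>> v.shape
(3, 3)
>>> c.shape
(3, 31)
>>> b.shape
(3, 31)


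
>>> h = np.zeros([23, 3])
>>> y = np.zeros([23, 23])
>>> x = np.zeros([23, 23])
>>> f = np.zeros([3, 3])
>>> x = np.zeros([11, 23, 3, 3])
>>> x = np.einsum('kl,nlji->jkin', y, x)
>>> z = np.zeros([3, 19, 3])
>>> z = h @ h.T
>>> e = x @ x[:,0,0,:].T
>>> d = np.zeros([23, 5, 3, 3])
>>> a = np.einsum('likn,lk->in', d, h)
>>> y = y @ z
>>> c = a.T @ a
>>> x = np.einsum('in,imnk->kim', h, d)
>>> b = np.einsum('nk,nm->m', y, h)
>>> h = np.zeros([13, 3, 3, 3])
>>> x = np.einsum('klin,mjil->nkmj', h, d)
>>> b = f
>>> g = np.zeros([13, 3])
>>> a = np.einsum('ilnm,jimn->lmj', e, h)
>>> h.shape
(13, 3, 3, 3)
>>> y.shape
(23, 23)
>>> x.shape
(3, 13, 23, 5)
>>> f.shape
(3, 3)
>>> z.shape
(23, 23)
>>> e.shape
(3, 23, 3, 3)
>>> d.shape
(23, 5, 3, 3)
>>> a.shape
(23, 3, 13)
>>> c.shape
(3, 3)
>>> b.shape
(3, 3)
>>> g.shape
(13, 3)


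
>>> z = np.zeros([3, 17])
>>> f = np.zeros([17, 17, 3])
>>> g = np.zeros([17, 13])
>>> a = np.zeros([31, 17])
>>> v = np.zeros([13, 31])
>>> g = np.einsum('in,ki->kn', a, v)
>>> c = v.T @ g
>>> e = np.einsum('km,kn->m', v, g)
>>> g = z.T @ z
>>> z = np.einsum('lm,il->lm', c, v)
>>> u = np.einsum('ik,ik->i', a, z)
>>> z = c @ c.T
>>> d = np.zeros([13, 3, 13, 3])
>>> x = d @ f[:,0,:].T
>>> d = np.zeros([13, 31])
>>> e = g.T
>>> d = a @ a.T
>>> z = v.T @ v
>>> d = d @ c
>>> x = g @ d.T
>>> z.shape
(31, 31)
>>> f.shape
(17, 17, 3)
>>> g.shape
(17, 17)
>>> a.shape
(31, 17)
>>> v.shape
(13, 31)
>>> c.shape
(31, 17)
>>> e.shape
(17, 17)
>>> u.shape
(31,)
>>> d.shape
(31, 17)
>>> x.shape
(17, 31)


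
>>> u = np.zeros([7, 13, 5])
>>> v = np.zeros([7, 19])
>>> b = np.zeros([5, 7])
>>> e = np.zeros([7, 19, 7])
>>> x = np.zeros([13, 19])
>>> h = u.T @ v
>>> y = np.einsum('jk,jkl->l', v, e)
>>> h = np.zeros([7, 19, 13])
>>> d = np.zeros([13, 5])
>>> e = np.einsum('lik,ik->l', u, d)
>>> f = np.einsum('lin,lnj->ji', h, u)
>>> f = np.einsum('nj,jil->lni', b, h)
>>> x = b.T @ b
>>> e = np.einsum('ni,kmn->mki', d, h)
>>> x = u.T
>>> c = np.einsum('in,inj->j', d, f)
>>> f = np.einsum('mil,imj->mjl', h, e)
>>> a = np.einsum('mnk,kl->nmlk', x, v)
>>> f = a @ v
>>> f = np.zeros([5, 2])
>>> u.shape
(7, 13, 5)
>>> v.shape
(7, 19)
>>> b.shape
(5, 7)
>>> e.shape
(19, 7, 5)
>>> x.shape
(5, 13, 7)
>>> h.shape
(7, 19, 13)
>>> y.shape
(7,)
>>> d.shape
(13, 5)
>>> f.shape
(5, 2)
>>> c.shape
(19,)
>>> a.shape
(13, 5, 19, 7)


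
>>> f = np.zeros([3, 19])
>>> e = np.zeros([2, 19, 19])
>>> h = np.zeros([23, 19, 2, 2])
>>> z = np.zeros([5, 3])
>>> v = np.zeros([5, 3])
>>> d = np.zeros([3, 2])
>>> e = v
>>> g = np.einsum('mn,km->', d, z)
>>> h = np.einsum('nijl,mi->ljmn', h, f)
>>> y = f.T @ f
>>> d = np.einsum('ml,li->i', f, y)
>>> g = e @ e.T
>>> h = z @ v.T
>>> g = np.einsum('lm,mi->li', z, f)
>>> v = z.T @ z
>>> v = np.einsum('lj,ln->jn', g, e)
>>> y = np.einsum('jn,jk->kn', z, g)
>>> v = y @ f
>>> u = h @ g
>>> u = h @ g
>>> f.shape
(3, 19)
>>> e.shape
(5, 3)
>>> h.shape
(5, 5)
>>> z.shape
(5, 3)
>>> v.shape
(19, 19)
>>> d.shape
(19,)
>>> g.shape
(5, 19)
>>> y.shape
(19, 3)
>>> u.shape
(5, 19)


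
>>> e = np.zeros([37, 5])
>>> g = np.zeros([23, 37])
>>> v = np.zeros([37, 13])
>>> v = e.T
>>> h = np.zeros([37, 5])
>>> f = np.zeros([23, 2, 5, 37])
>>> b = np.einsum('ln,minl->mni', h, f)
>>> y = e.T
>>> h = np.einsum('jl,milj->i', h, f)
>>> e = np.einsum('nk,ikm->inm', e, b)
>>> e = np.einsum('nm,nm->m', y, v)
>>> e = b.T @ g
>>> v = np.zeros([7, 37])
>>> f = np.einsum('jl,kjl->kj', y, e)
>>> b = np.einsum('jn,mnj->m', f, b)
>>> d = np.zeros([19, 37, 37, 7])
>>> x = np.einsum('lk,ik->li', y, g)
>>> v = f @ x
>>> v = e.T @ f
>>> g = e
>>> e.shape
(2, 5, 37)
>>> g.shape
(2, 5, 37)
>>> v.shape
(37, 5, 5)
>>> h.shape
(2,)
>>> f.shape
(2, 5)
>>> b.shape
(23,)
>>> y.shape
(5, 37)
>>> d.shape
(19, 37, 37, 7)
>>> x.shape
(5, 23)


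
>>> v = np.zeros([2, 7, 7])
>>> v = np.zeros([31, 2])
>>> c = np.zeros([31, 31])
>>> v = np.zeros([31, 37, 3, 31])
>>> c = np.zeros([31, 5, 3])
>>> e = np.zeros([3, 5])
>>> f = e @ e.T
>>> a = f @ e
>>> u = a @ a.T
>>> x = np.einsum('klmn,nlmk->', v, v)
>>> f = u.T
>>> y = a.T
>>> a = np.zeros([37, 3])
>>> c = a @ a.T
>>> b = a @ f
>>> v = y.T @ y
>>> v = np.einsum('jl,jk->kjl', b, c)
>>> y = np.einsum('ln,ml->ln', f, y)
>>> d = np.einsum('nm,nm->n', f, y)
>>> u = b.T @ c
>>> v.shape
(37, 37, 3)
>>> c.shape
(37, 37)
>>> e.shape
(3, 5)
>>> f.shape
(3, 3)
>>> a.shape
(37, 3)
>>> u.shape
(3, 37)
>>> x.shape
()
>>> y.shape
(3, 3)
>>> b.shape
(37, 3)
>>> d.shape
(3,)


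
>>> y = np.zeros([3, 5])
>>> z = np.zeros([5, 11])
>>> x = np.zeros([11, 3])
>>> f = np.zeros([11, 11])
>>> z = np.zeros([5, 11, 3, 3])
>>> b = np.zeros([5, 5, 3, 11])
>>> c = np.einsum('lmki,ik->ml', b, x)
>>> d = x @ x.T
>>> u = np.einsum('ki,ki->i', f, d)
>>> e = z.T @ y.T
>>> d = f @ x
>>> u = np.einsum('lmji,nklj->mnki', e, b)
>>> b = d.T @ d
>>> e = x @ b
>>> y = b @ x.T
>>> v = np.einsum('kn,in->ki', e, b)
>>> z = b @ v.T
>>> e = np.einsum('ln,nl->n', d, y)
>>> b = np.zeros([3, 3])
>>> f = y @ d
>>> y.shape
(3, 11)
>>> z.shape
(3, 11)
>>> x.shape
(11, 3)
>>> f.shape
(3, 3)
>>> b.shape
(3, 3)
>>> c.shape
(5, 5)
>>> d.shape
(11, 3)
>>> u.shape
(3, 5, 5, 3)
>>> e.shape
(3,)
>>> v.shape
(11, 3)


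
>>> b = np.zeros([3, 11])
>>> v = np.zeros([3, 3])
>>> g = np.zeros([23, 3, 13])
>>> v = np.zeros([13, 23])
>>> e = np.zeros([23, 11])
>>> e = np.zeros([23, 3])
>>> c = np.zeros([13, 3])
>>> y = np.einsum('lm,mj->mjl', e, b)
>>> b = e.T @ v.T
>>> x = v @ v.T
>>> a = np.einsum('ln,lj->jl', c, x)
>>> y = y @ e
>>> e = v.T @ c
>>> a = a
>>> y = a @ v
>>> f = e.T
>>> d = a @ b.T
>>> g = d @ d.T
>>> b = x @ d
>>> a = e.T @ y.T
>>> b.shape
(13, 3)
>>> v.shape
(13, 23)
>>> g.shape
(13, 13)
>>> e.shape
(23, 3)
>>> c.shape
(13, 3)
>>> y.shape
(13, 23)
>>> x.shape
(13, 13)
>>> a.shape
(3, 13)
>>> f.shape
(3, 23)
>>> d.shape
(13, 3)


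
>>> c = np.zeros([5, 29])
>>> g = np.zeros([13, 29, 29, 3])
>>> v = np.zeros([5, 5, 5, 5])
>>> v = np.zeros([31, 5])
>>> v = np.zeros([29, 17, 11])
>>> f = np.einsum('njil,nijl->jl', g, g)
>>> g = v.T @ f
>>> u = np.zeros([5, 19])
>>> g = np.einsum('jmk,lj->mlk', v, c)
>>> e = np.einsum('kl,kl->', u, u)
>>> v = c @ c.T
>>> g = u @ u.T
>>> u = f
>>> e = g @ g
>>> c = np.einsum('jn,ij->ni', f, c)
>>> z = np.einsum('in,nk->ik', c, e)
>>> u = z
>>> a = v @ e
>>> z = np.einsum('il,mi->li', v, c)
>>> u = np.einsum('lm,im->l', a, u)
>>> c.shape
(3, 5)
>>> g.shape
(5, 5)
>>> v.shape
(5, 5)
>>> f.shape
(29, 3)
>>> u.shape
(5,)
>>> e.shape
(5, 5)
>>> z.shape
(5, 5)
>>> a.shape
(5, 5)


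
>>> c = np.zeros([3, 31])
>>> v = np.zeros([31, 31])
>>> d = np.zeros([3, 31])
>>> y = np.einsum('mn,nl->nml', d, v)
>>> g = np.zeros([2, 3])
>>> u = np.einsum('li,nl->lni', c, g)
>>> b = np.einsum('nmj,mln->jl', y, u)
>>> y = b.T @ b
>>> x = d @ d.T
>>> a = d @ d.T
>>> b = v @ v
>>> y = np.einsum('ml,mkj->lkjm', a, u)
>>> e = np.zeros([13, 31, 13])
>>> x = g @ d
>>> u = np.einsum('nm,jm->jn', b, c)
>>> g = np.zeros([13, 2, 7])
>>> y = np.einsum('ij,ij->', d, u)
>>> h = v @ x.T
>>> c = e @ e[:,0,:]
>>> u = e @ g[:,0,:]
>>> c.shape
(13, 31, 13)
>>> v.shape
(31, 31)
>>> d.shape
(3, 31)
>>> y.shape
()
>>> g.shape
(13, 2, 7)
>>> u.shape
(13, 31, 7)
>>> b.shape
(31, 31)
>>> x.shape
(2, 31)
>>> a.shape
(3, 3)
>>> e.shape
(13, 31, 13)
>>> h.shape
(31, 2)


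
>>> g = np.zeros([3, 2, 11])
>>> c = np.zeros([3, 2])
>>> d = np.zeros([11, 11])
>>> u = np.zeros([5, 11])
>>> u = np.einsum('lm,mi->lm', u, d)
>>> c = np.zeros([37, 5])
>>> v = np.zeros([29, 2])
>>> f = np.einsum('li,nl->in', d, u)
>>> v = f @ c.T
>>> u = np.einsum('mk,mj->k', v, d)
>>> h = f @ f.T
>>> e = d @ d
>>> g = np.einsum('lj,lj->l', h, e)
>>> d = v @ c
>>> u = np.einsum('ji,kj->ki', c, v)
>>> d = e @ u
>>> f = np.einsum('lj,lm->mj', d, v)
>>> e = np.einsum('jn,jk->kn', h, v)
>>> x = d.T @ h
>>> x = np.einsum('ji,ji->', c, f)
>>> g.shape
(11,)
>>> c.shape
(37, 5)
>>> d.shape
(11, 5)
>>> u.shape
(11, 5)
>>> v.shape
(11, 37)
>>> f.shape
(37, 5)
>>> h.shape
(11, 11)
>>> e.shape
(37, 11)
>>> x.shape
()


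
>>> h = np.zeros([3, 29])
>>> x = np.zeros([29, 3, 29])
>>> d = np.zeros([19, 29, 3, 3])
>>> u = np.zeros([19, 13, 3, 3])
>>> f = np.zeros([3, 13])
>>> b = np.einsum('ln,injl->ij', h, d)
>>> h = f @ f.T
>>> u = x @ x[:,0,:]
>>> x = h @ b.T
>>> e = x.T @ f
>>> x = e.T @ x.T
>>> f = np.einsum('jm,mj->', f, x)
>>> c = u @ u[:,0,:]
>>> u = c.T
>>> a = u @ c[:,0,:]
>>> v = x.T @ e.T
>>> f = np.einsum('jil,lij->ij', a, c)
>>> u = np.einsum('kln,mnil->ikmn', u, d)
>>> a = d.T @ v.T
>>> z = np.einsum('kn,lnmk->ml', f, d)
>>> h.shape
(3, 3)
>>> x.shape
(13, 3)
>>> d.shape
(19, 29, 3, 3)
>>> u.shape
(3, 29, 19, 29)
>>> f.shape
(3, 29)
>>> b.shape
(19, 3)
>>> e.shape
(19, 13)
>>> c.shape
(29, 3, 29)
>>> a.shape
(3, 3, 29, 3)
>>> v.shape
(3, 19)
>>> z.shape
(3, 19)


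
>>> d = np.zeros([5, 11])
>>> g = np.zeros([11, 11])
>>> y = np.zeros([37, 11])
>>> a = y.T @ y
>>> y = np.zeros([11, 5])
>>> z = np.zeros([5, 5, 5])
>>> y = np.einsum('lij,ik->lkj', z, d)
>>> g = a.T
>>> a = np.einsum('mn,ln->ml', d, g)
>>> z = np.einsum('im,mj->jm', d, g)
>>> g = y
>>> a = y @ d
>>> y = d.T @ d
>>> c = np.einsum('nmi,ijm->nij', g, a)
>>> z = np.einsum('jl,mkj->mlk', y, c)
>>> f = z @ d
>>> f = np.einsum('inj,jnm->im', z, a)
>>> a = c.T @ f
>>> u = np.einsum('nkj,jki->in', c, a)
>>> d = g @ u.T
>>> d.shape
(5, 11, 11)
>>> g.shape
(5, 11, 5)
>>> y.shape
(11, 11)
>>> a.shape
(11, 5, 11)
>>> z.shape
(5, 11, 5)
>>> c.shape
(5, 5, 11)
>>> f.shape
(5, 11)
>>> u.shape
(11, 5)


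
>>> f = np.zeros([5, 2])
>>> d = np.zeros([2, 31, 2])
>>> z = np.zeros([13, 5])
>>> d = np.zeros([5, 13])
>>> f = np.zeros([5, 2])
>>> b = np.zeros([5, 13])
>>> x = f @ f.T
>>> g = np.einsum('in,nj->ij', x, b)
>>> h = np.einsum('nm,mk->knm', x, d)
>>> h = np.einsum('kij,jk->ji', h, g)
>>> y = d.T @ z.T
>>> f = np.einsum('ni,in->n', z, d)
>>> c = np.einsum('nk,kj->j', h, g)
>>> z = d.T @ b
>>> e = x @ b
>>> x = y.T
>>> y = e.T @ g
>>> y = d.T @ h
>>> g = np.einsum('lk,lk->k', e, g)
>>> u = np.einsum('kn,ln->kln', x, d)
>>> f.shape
(13,)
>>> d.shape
(5, 13)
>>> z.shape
(13, 13)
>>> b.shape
(5, 13)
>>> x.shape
(13, 13)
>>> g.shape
(13,)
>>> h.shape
(5, 5)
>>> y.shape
(13, 5)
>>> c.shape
(13,)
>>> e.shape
(5, 13)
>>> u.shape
(13, 5, 13)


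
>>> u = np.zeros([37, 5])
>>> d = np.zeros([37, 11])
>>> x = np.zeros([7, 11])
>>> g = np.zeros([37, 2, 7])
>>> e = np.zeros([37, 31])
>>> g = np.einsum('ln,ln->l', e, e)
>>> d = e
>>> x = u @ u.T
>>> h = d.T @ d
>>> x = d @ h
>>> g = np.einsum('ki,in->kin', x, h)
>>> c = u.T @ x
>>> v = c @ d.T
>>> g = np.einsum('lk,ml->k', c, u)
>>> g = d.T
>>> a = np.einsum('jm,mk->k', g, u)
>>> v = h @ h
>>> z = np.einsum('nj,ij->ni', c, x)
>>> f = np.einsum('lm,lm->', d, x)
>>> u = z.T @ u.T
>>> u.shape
(37, 37)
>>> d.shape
(37, 31)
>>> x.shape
(37, 31)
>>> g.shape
(31, 37)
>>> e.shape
(37, 31)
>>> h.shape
(31, 31)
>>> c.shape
(5, 31)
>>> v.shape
(31, 31)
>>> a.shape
(5,)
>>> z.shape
(5, 37)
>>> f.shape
()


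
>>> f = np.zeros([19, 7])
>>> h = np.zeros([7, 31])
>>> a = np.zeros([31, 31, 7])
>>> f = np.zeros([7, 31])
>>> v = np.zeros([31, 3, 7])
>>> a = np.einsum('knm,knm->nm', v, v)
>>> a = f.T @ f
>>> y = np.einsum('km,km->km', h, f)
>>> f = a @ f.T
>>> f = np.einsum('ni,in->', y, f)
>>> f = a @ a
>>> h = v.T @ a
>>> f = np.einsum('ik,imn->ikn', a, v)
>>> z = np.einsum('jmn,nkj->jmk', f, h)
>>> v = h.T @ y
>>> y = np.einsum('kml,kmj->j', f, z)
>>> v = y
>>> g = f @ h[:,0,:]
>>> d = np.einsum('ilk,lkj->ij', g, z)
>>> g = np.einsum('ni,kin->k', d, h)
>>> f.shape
(31, 31, 7)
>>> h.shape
(7, 3, 31)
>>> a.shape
(31, 31)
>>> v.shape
(3,)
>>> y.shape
(3,)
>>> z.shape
(31, 31, 3)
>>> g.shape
(7,)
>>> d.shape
(31, 3)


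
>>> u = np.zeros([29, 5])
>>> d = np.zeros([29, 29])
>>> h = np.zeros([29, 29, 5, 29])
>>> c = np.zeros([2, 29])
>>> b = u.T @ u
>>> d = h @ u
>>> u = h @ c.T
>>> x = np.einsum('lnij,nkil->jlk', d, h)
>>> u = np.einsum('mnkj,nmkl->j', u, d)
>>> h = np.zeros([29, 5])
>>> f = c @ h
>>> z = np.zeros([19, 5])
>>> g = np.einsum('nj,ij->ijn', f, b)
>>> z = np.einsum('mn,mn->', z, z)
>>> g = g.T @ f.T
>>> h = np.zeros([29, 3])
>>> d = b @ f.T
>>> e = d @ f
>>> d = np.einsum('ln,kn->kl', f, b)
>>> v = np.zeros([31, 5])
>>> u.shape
(2,)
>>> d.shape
(5, 2)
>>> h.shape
(29, 3)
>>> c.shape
(2, 29)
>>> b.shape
(5, 5)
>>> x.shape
(5, 29, 29)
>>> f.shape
(2, 5)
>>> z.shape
()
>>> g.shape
(2, 5, 2)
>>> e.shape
(5, 5)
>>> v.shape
(31, 5)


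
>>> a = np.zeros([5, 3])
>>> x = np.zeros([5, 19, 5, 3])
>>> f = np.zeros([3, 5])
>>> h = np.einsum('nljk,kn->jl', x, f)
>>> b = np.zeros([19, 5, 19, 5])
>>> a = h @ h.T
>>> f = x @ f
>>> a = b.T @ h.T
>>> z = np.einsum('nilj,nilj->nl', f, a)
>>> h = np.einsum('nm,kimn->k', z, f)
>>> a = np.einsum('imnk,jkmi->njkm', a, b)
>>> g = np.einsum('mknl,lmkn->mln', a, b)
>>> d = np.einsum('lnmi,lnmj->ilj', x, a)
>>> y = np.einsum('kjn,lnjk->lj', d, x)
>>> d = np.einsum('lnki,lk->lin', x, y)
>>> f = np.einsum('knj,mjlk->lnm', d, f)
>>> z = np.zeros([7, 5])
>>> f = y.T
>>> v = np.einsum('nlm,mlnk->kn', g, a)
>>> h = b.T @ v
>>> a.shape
(5, 19, 5, 19)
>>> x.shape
(5, 19, 5, 3)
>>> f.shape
(5, 5)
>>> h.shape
(5, 19, 5, 5)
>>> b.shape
(19, 5, 19, 5)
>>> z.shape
(7, 5)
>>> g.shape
(5, 19, 5)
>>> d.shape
(5, 3, 19)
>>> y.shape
(5, 5)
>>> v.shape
(19, 5)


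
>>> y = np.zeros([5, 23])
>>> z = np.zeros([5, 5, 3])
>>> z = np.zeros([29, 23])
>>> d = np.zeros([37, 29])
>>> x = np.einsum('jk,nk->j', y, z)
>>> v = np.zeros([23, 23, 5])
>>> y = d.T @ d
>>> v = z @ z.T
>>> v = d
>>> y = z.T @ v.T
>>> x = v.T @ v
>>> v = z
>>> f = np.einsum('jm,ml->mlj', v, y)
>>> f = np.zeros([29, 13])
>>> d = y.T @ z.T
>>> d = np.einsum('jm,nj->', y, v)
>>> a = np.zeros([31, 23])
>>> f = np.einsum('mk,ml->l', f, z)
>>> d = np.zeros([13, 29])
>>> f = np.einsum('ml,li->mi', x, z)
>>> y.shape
(23, 37)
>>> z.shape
(29, 23)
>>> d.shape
(13, 29)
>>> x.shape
(29, 29)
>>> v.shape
(29, 23)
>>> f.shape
(29, 23)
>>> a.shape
(31, 23)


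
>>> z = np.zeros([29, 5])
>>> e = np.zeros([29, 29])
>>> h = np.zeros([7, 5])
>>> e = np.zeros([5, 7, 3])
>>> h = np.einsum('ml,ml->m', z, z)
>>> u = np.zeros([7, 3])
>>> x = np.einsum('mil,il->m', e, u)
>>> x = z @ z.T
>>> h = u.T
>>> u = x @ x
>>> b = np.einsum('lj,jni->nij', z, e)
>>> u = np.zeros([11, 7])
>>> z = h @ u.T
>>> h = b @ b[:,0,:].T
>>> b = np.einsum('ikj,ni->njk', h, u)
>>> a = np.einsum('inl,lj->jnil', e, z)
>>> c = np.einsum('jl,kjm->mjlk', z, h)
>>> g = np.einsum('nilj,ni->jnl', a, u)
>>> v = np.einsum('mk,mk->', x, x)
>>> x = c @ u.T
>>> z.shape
(3, 11)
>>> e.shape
(5, 7, 3)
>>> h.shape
(7, 3, 7)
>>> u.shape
(11, 7)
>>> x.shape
(7, 3, 11, 11)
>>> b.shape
(11, 7, 3)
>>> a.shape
(11, 7, 5, 3)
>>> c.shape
(7, 3, 11, 7)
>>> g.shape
(3, 11, 5)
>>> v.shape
()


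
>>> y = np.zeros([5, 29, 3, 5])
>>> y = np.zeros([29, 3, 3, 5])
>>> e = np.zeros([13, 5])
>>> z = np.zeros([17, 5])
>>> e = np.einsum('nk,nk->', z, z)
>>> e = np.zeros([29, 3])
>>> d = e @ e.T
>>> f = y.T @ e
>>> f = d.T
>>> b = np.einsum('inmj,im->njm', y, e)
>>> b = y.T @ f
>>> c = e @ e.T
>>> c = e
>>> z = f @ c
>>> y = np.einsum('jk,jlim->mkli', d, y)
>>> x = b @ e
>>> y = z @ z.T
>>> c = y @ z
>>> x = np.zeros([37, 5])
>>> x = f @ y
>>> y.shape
(29, 29)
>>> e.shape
(29, 3)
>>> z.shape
(29, 3)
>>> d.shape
(29, 29)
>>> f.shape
(29, 29)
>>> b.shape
(5, 3, 3, 29)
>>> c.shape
(29, 3)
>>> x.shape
(29, 29)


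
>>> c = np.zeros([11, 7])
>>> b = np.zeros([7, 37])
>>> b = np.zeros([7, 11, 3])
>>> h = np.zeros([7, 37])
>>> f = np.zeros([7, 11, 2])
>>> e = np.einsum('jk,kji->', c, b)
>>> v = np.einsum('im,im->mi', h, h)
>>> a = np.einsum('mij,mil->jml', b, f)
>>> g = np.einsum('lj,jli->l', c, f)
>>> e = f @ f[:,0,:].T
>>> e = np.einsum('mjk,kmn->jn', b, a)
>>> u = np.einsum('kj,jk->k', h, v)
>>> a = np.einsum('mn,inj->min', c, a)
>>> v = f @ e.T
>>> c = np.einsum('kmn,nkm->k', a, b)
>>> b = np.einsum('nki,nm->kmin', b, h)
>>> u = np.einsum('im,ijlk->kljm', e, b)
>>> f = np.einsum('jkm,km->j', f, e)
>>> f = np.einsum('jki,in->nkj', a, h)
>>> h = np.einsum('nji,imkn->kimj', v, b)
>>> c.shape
(11,)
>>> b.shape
(11, 37, 3, 7)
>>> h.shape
(3, 11, 37, 11)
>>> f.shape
(37, 3, 11)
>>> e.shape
(11, 2)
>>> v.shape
(7, 11, 11)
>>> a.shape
(11, 3, 7)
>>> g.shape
(11,)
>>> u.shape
(7, 3, 37, 2)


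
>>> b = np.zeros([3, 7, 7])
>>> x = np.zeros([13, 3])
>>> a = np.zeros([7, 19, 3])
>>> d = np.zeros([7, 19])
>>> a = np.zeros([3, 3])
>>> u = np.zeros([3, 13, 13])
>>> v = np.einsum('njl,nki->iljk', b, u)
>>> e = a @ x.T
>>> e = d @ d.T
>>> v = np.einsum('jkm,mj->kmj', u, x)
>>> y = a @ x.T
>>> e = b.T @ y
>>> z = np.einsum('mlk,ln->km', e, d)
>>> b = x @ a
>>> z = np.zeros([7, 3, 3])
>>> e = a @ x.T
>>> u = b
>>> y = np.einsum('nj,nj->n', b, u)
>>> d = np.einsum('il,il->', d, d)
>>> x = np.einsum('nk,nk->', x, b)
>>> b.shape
(13, 3)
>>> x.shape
()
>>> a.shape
(3, 3)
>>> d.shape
()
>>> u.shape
(13, 3)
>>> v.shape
(13, 13, 3)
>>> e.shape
(3, 13)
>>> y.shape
(13,)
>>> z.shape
(7, 3, 3)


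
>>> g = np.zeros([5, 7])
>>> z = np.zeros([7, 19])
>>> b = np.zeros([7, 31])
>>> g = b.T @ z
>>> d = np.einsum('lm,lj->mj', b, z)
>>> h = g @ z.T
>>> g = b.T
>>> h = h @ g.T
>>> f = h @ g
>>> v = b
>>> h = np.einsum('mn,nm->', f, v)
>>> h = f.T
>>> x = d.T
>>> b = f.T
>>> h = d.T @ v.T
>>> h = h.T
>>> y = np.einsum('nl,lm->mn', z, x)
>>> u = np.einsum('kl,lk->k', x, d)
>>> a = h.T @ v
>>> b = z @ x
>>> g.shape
(31, 7)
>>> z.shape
(7, 19)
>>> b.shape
(7, 31)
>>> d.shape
(31, 19)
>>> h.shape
(7, 19)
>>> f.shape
(31, 7)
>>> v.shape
(7, 31)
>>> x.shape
(19, 31)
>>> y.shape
(31, 7)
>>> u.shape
(19,)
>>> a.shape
(19, 31)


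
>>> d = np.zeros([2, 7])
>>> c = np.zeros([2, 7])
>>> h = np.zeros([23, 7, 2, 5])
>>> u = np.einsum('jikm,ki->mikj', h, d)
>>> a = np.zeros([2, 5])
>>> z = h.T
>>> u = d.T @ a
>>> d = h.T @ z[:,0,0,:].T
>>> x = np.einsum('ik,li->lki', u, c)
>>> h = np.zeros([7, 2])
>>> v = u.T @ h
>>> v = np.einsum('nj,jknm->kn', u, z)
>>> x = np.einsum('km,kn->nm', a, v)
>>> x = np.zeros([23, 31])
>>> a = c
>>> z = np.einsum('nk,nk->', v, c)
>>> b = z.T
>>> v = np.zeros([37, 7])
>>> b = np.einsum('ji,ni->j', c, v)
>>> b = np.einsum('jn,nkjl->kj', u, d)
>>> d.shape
(5, 2, 7, 5)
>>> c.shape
(2, 7)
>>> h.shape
(7, 2)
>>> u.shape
(7, 5)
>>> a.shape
(2, 7)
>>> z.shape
()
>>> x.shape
(23, 31)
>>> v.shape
(37, 7)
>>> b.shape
(2, 7)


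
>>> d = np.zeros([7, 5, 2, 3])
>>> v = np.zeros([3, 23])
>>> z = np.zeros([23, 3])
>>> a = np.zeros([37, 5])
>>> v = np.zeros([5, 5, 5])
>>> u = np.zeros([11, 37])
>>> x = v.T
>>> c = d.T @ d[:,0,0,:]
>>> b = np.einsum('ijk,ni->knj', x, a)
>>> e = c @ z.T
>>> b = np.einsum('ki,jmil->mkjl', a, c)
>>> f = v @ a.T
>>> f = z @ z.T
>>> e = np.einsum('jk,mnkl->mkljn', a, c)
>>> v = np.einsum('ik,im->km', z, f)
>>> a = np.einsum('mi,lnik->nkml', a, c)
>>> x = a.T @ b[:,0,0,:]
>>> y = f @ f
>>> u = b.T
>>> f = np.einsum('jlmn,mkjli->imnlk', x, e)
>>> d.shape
(7, 5, 2, 3)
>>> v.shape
(3, 23)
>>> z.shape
(23, 3)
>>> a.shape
(2, 3, 37, 3)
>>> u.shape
(3, 3, 37, 2)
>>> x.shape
(3, 37, 3, 3)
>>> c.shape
(3, 2, 5, 3)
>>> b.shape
(2, 37, 3, 3)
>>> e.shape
(3, 5, 3, 37, 2)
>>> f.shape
(2, 3, 3, 37, 5)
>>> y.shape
(23, 23)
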